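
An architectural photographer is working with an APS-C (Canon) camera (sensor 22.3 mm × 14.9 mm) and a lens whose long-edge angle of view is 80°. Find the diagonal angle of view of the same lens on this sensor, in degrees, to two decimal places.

90.52°

From the long-edge AOV: f = 22.3 / (2·tan(40°)) = 22.3 / 1.67820 ≈ 13.2881 mm.
Sensor diagonal = √(22.3² + 14.9²) = √719.3000 ≈ 26.8198 mm.
Diagonal AOV = 2·arctan(26.8198 / (2 × 13.2881)) = 2·arctan(1.00917) ≈ 90.5229°.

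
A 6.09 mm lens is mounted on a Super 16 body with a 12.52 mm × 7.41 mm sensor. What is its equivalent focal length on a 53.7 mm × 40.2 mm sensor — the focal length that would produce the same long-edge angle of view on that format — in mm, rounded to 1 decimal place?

Equal angle of view means equal width/f ratio, so f₂ = f₁ · (width₂/width₁) = 6.09 × 53.7/12.52.
f₂ = 6.09 × 4.28914 ≈ 26.121 mm.

26.1 mm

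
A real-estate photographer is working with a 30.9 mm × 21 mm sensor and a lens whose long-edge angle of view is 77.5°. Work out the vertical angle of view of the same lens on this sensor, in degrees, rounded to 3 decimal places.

57.220°

From the long-edge AOV: f = 30.9 / (2·tan(38.75°)) = 30.9 / 1.60517 ≈ 19.2503 mm.
Vertical AOV = 2·arctan(21 / (2 × 19.2503)) = 2·arctan(0.54545) ≈ 57.2202°.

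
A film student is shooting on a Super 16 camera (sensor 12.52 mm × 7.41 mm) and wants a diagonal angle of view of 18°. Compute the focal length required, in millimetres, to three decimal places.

45.928 mm

Sensor diagonal = √(12.52² + 7.41²) = √211.6585 ≈ 14.5485 mm.
From α = 2·arctan(d/2f) we get f = d / (2·tan(α/2)).
With d = 14.5485 mm and α/2 = 9°, tan(α/2) ≈ 0.15838, so f ≈ 14.5485 / 0.31677 ≈ 45.9278 mm.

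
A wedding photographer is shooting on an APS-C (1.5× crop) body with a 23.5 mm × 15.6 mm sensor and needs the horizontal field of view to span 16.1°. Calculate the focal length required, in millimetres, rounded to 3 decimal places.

From α = 2·arctan(w/2f) we get f = w / (2·tan(α/2)).
With w = 23.5 mm and α/2 = 8.05°, tan(α/2) ≈ 0.14143, so f ≈ 23.5 / 0.28286 ≈ 83.0795 mm.

83.079 mm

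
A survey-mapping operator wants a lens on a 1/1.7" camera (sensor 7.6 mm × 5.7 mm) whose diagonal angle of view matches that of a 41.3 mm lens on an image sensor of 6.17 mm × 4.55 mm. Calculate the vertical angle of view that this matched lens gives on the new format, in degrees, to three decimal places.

6.375°

Sensor diagonal = √(6.17² + 4.55²) = √58.7714 ≈ 7.6663 mm.
Sensor diagonal = √(7.6² + 5.7²) = √90.2500 ≈ 9.5000 mm.
Equal diagonal AOV ⇒ f₂ = f₁ · 9.5000/7.6663 = 41.3 × 1.23920 ≈ 51.1789 mm.
Vertical AOV on the new format = 2·arctan(5.7 / (2 × 51.1789)) = 2·arctan(0.05569) ≈ 6.3747°.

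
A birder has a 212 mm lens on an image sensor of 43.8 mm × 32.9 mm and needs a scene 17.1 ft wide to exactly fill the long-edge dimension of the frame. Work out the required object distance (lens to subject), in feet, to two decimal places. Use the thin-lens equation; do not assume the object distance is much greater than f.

W: 17.1 ft × 304.8 mm/ft = 5212.08 mm.
Magnification m = w/W = dᵢ/dₒ; combined with 1/f = 1/dₒ + 1/dᵢ this gives dₒ = f·(1 + W/w).
dₒ = 212 mm × (1 + 5212.08/43.8) = 212 × 119.9973 ≈ 25439.418 mm = 25439.418/304.8 ft = 83.4627 ft.

83.46 ft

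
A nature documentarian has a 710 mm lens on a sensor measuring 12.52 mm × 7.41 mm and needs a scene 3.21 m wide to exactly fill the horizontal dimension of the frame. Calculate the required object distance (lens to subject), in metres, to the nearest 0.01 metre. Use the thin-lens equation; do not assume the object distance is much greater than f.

W: 3.21 m = 3210 mm.
Magnification m = w/W = dᵢ/dₒ; combined with 1/f = 1/dₒ + 1/dᵢ this gives dₒ = f·(1 + W/w).
dₒ = 710 mm × (1 + 3210/12.52) = 710 × 257.3898 ≈ 182746.741 mm = 182.747 m.

182.75 m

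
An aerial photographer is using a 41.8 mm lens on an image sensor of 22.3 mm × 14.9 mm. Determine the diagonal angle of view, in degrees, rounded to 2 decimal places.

35.57°

Sensor diagonal = √(22.3² + 14.9²) = √719.3000 ≈ 26.8198 mm.
Angle of view α = 2·arctan(d/2f) with d = 26.8198 mm and f = 41.8 mm.
d/2f = 0.32081; arctan(0.32081) ≈ 17.7868°, so α ≈ 35.5736°.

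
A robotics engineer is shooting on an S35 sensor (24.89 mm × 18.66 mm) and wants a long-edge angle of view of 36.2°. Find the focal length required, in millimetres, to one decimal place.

38.1 mm

From α = 2·arctan(w/2f) we get f = w / (2·tan(α/2)).
With w = 24.89 mm and α/2 = 18.1°, tan(α/2) ≈ 0.32685, so f ≈ 24.89 / 0.65370 ≈ 38.0755 mm.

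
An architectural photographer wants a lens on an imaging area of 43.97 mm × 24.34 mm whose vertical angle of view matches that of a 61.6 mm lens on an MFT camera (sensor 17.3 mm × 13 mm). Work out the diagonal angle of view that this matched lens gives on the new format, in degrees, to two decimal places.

Equal vertical AOV ⇒ f₂ = f₁ · 24.34/13 = 61.6 × 1.87231 ≈ 115.3342 mm.
Sensor diagonal = √(43.97² + 24.34²) = √2525.7965 ≈ 50.2573 mm.
Diagonal AOV on the new format = 2·arctan(50.2573 / (2 × 115.3342)) = 2·arctan(0.21788) ≈ 24.5827°.

24.58°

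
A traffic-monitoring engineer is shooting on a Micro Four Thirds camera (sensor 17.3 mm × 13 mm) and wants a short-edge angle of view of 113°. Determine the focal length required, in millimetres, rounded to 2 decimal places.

4.30 mm

From α = 2·arctan(h/2f) we get f = h / (2·tan(α/2)).
With h = 13 mm and α/2 = 56.5°, tan(α/2) ≈ 1.51084, so f ≈ 13 / 3.02167 ≈ 4.3023 mm.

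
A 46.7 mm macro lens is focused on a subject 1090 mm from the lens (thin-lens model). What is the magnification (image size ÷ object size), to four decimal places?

Thin lens: 1/f = 1/dₒ + 1/dᵢ → 1/dᵢ = 1/46.7 − 1/1090 = 0.0204958 mm⁻¹, so dᵢ ≈ 48.7904 mm.
Magnification m = dᵢ/dₒ = 48.7904/1090 ≈ 0.04476.

0.0448×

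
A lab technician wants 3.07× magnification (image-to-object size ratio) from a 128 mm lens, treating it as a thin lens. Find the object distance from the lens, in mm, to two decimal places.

With m = dᵢ/dₒ and 1/f = 1/dₒ + 1/dᵢ, substituting dᵢ = m·dₒ gives 1/f = (1 + 1/m)/dₒ, hence dₒ = f·(1 + 1/m).
dₒ = 128 × (1 + 1/3.07) = 128 × 1.32573 ≈ 169.694 mm.

169.69 mm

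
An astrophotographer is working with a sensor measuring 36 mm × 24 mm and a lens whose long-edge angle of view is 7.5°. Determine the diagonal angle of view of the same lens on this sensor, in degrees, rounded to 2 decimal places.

9.01°

From the long-edge AOV: f = 36 / (2·tan(3.75°)) = 36 / 0.13109 ≈ 274.6269 mm.
Sensor diagonal = √(36² + 24²) = √1872.0000 ≈ 43.2666 mm.
Diagonal AOV = 2·arctan(43.2666 / (2 × 274.6269)) = 2·arctan(0.07877) ≈ 9.0082°.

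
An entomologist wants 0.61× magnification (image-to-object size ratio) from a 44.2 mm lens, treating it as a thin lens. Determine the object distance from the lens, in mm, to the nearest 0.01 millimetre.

With m = dᵢ/dₒ and 1/f = 1/dₒ + 1/dᵢ, substituting dᵢ = m·dₒ gives 1/f = (1 + 1/m)/dₒ, hence dₒ = f·(1 + 1/m).
dₒ = 44.2 × (1 + 1/0.61) = 44.2 × 2.63934 ≈ 116.659 mm.

116.66 mm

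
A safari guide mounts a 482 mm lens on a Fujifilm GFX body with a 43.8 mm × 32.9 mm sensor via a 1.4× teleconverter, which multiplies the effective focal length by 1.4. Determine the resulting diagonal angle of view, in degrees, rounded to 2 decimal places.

Effective focal length f = 482 × 1.4 = 674.8 mm.
Sensor diagonal = √(43.8² + 32.9²) = √3000.8500 ≈ 54.7800 mm.
α = 2·arctan(54.780 / (2 × 674.8)) = 2·arctan(0.04059) ≈ 4.6487°.

4.65°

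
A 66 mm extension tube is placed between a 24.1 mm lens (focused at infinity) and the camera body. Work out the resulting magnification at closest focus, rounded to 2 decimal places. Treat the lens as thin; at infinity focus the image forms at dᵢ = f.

2.74×

The tube moves the image plane from f to f + e, so dᵢ = 24.1 + 66 = 90.1 mm. Focus is achieved when 1/f = 1/dₒ + 1/dᵢ, giving dₒ = 1/(1/f − 1/(f+e)).
Magnification m = dᵢ/dₒ = (f+e)·(1/f − 1/(f+e)) = e/f = 66/24.1 ≈ 2.7386.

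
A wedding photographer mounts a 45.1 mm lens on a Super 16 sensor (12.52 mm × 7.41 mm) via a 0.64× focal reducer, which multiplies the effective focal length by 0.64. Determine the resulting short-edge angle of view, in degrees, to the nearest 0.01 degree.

14.63°

Effective focal length f = 45.1 × 0.64 = 28.864 mm.
α = 2·arctan(7.41 / (2 × 28.864)) = 2·arctan(0.12836) ≈ 14.6290°.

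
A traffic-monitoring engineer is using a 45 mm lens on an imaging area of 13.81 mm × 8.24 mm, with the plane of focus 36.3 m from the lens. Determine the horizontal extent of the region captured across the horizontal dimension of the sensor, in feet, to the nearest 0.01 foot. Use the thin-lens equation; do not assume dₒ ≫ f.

36.50 ft

dₒ: 36.3 m = 36300 mm.
Similar triangles through the lens centre give W/dₒ = w/dᵢ; with 1/f = 1/dₒ + 1/dᵢ this gives W = w·(dₒ − f)/f.
W = 13.81 mm × (36300 − 45) / 45 = 13.81 × 805.6667 ≈ 11126.257 mm = 11126.257/304.8 ft = 36.5035 ft.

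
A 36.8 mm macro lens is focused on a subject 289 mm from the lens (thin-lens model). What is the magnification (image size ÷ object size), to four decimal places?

0.1459×

Thin lens: 1/f = 1/dₒ + 1/dᵢ → 1/dᵢ = 1/36.8 − 1/289 = 0.0237137 mm⁻¹, so dᵢ ≈ 42.1697 mm.
Magnification m = dᵢ/dₒ = 42.1697/289 ≈ 0.14592.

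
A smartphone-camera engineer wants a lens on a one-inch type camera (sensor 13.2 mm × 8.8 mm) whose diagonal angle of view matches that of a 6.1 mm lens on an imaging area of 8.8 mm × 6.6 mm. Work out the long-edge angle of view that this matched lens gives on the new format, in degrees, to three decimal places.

73.755°

Sensor diagonal = √(8.8² + 6.6²) = √121.0000 ≈ 11.0000 mm.
Sensor diagonal = √(13.2² + 8.8²) = √251.6800 ≈ 15.8644 mm.
Equal diagonal AOV ⇒ f₂ = f₁ · 15.8644/11.0000 = 6.1 × 1.44222 ≈ 8.7975 mm.
Long-edge AOV on the new format = 2·arctan(13.2 / (2 × 8.7975)) = 2·arctan(0.75021) ≈ 73.7551°.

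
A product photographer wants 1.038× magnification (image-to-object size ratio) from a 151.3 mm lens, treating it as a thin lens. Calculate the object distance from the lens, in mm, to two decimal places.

297.06 mm

With m = dᵢ/dₒ and 1/f = 1/dₒ + 1/dᵢ, substituting dᵢ = m·dₒ gives 1/f = (1 + 1/m)/dₒ, hence dₒ = f·(1 + 1/m).
dₒ = 151.3 × (1 + 1/1.038) = 151.3 × 1.96339 ≈ 297.061 mm.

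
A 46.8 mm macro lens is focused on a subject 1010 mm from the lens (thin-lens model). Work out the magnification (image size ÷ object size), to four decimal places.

0.0486×

Thin lens: 1/f = 1/dₒ + 1/dᵢ → 1/dᵢ = 1/46.8 − 1/1010 = 0.0203774 mm⁻¹, so dᵢ ≈ 49.0739 mm.
Magnification m = dᵢ/dₒ = 49.0739/1010 ≈ 0.04859.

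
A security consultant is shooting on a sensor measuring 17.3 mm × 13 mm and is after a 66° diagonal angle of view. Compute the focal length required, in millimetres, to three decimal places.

Sensor diagonal = √(17.3² + 13²) = √468.2900 ≈ 21.6400 mm.
From α = 2·arctan(d/2f) we get f = d / (2·tan(α/2)).
With d = 21.6400 mm and α/2 = 33°, tan(α/2) ≈ 0.64941, so f ≈ 21.6400 / 1.29882 ≈ 16.6613 mm.

16.661 mm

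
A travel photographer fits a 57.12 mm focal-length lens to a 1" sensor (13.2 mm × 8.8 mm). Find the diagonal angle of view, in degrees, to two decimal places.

Sensor diagonal = √(13.2² + 8.8²) = √251.6800 ≈ 15.8644 mm.
Angle of view α = 2·arctan(d/2f) with d = 15.8644 mm and f = 57.12 mm.
d/2f = 0.13887; arctan(0.13887) ≈ 7.9061°, so α ≈ 15.8121°.

15.81°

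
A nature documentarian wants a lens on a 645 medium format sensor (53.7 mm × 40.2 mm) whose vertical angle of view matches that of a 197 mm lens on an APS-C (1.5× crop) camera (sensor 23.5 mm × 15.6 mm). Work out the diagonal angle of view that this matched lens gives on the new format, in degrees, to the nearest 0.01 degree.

Equal vertical AOV ⇒ f₂ = f₁ · 40.2/15.6 = 197 × 2.57692 ≈ 507.6538 mm.
Sensor diagonal = √(53.7² + 40.2²) = √4499.7300 ≈ 67.0800 mm.
Diagonal AOV on the new format = 2·arctan(67.0800 / (2 × 507.6538)) = 2·arctan(0.06607) ≈ 7.5599°.

7.56°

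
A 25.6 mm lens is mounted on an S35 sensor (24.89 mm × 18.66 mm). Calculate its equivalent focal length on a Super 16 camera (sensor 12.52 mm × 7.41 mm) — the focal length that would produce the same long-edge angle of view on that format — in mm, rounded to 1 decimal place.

Equal angle of view means equal width/f ratio, so f₂ = f₁ · (width₂/width₁) = 25.6 × 12.52/24.89.
f₂ = 25.6 × 0.50301 ≈ 12.877 mm.

12.9 mm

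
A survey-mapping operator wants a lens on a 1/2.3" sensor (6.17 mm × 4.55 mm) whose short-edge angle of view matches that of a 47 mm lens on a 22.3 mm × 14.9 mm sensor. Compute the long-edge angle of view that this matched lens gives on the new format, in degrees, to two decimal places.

24.26°

Equal short-edge AOV ⇒ f₂ = f₁ · 4.55/14.9 = 47 × 0.30537 ≈ 14.3523 mm.
Long-edge AOV on the new format = 2·arctan(6.17 / (2 × 14.3523)) = 2·arctan(0.21495) ≈ 24.2620°.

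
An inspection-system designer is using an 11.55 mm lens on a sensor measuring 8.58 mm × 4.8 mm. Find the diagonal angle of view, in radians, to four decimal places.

0.8048 rad

Sensor diagonal = √(8.58² + 4.8²) = √96.6564 ≈ 9.8314 mm.
Angle of view α = 2·arctan(d/2f) with d = 9.8314 mm and f = 11.55 mm.
d/2f = 0.42560; arctan(0.42560) ≈ 0.4024 rad, so α ≈ 0.8048 rad.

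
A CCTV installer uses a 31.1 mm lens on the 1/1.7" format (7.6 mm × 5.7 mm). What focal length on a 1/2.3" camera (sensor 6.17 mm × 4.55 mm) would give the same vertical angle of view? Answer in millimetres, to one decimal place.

Equal angle of view means equal height/f ratio, so f₂ = f₁ · (height₂/height₁) = 31.1 × 4.55/5.7.
f₂ = 31.1 × 0.79825 ≈ 24.825 mm.

24.8 mm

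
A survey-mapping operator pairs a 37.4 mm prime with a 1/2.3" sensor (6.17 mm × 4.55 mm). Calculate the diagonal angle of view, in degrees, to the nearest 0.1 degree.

Sensor diagonal = √(6.17² + 4.55²) = √58.7714 ≈ 7.6663 mm.
Angle of view α = 2·arctan(d/2f) with d = 7.6663 mm and f = 37.4 mm.
d/2f = 0.10249; arctan(0.10249) ≈ 5.8518°, so α ≈ 11.7036°.

11.7°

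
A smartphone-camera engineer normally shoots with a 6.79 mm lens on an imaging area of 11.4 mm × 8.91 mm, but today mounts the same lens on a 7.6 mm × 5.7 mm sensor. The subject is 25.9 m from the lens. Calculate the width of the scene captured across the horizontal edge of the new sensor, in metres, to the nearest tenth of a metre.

29.0 m

The focal length stays 6.79 mm; the relevant sensor dimension is now w = 7.6 mm. Object distance dₒ = 25.9 m = 25900 mm.
Thin-lens field width W = w·(dₒ − f)/f = 7.6 × (25900 − 6.79)/6.79 ≈ 28982.091 mm = 28.9821 m.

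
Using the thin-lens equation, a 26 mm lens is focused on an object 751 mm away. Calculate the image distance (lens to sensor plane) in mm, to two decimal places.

1/dᵢ = 1/f − 1/dₒ = 1/26 − 1/751 = 0.0371300 mm⁻¹.
dᵢ = 1/0.0371300 ≈ 26.9324 mm.

26.93 mm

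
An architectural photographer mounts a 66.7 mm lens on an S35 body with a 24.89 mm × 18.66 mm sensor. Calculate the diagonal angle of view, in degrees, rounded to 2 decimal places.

26.25°

Sensor diagonal = √(24.89² + 18.66²) = √967.7077 ≈ 31.1080 mm.
Angle of view α = 2·arctan(d/2f) with d = 31.1080 mm and f = 66.7 mm.
d/2f = 0.23319; arctan(0.23319) ≈ 13.1264°, so α ≈ 26.2528°.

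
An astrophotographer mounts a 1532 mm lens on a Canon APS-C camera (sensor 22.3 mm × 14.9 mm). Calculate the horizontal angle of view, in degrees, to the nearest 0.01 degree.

Angle of view α = 2·arctan(w/2f) with w = 22.3 mm and f = 1532 mm.
w/2f = 0.00728; arctan(0.00728) ≈ 0.4170°, so α ≈ 0.8340°.

0.83°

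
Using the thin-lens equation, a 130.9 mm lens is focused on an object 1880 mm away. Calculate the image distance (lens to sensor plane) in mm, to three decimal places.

140.696 mm

1/dᵢ = 1/f − 1/dₒ = 1/130.9 − 1/1880 = 0.0071075 mm⁻¹.
dᵢ = 1/0.0071075 ≈ 140.6964 mm.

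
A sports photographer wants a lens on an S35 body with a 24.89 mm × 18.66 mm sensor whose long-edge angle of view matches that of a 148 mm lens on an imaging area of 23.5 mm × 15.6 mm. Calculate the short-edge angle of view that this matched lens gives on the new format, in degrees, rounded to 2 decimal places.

6.81°

Equal long-edge AOV ⇒ f₂ = f₁ · 24.89/23.5 = 148 × 1.05915 ≈ 156.7540 mm.
Short-edge AOV on the new format = 2·arctan(18.66 / (2 × 156.7540)) = 2·arctan(0.05952) ≈ 6.8125°.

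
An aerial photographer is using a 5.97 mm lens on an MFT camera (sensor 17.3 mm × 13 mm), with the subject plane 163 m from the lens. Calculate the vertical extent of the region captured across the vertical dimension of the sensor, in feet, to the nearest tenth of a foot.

dₒ: 163 m = 163000 mm.
Similar triangles through the lens centre give W/dₒ = h/dᵢ; with 1/f = 1/dₒ + 1/dᵢ this gives W = h·(dₒ − f)/f.
W = 13 mm × (163000 − 5.97) / 5.97 = 13 × 27302.1826 ≈ 354928.374 mm = 354928.374/304.8 ft = 1164.46 ft.

1164.5 ft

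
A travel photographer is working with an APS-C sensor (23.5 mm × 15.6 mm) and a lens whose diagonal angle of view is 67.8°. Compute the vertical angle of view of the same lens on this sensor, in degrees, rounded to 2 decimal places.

40.77°

Sensor diagonal = √(23.5² + 15.6²) = √795.6100 ≈ 28.2066 mm.
From the diagonal AOV: f = 28.2066 / (2·tan(33.9°)) = 28.2066 / 1.34394 ≈ 20.9879 mm.
Vertical AOV = 2·arctan(15.6 / (2 × 20.9879)) = 2·arctan(0.37164) ≈ 40.7744°.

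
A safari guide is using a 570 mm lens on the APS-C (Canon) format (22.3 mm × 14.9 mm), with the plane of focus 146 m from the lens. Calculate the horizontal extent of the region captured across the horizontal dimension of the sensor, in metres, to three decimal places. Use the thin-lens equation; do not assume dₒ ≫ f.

dₒ: 146 m = 146000 mm.
Similar triangles through the lens centre give W/dₒ = w/dᵢ; with 1/f = 1/dₒ + 1/dᵢ this gives W = w·(dₒ − f)/f.
W = 22.3 mm × (146000 − 570) / 570 = 22.3 × 255.1404 ≈ 5689.630 mm = 5.68963 m.

5.690 m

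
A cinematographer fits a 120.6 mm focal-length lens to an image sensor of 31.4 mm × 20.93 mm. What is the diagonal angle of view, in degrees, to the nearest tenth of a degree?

Sensor diagonal = √(31.4² + 20.93²) = √1424.0249 ≈ 37.7363 mm.
Angle of view α = 2·arctan(d/2f) with d = 37.7363 mm and f = 120.6 mm.
d/2f = 0.15645; arctan(0.15645) ≈ 8.8920°, so α ≈ 17.7839°.

17.8°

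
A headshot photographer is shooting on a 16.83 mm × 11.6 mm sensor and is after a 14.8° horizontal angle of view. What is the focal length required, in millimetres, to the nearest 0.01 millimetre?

64.79 mm

From α = 2·arctan(w/2f) we get f = w / (2·tan(α/2)).
With w = 16.83 mm and α/2 = 7.4°, tan(α/2) ≈ 0.12988, so f ≈ 16.83 / 0.25975 ≈ 64.7919 mm.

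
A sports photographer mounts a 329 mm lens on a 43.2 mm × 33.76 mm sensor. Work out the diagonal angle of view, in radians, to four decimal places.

Sensor diagonal = √(43.2² + 33.76²) = √3005.9776 ≈ 54.8268 mm.
Angle of view α = 2·arctan(d/2f) with d = 54.8268 mm and f = 329 mm.
d/2f = 0.08332; arctan(0.08332) ≈ 0.0831 rad, so α ≈ 0.1663 rad.

0.1663 rad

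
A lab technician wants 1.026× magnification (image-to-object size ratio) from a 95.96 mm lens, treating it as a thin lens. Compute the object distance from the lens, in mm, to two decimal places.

With m = dᵢ/dₒ and 1/f = 1/dₒ + 1/dᵢ, substituting dᵢ = m·dₒ gives 1/f = (1 + 1/m)/dₒ, hence dₒ = f·(1 + 1/m).
dₒ = 95.96 × (1 + 1/1.026) = 95.96 × 1.97466 ≈ 189.488 mm.

189.49 mm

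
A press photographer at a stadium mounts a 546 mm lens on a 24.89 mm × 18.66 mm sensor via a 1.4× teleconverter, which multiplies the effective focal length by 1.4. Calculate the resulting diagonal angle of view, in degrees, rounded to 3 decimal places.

Effective focal length f = 546 × 1.4 = 764.4 mm.
Sensor diagonal = √(24.89² + 18.66²) = √967.7077 ≈ 31.1080 mm.
α = 2·arctan(31.108 / (2 × 764.4)) = 2·arctan(0.02035) ≈ 2.3314°.

2.331°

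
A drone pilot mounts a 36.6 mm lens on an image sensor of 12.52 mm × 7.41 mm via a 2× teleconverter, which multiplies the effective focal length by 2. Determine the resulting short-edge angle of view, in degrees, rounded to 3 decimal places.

Effective focal length f = 36.6 × 2 = 73.2 mm.
α = 2·arctan(7.41 / (2 × 73.2)) = 2·arctan(0.05061) ≈ 5.7951°.

5.795°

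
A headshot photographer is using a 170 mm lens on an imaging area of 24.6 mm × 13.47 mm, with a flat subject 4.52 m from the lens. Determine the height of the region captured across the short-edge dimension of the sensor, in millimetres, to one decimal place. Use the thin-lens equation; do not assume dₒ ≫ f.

dₒ: 4.52 m = 4520 mm.
Similar triangles through the lens centre give W/dₒ = h/dᵢ; with 1/f = 1/dₒ + 1/dᵢ this gives W = h·(dₒ − f)/f.
W = 13.47 mm × (4520 − 170) / 170 = 13.47 × 25.5882 ≈ 344.674 mm.

344.7 mm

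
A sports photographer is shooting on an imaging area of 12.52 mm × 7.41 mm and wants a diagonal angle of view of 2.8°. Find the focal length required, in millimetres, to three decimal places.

297.643 mm

Sensor diagonal = √(12.52² + 7.41²) = √211.6585 ≈ 14.5485 mm.
From α = 2·arctan(d/2f) we get f = d / (2·tan(α/2)).
With d = 14.5485 mm and α/2 = 1.4°, tan(α/2) ≈ 0.02444, so f ≈ 14.5485 / 0.04888 ≈ 297.6432 mm.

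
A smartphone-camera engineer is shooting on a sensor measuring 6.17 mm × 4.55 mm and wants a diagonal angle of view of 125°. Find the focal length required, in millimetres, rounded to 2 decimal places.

2.00 mm

Sensor diagonal = √(6.17² + 4.55²) = √58.7714 ≈ 7.6663 mm.
From α = 2·arctan(d/2f) we get f = d / (2·tan(α/2)).
With d = 7.6663 mm and α/2 = 62.5°, tan(α/2) ≈ 1.92098, so f ≈ 7.6663 / 3.84196 ≈ 1.9954 mm.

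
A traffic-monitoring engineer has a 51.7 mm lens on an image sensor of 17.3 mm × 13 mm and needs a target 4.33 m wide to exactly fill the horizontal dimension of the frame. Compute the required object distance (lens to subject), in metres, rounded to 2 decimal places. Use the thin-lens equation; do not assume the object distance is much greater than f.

W: 4.33 m = 4330 mm.
Magnification m = w/W = dᵢ/dₒ; combined with 1/f = 1/dₒ + 1/dᵢ this gives dₒ = f·(1 + W/w).
dₒ = 51.7 mm × (1 + 4330/17.3) = 51.7 × 251.2890 ≈ 12991.642 mm = 12.9916 m.

12.99 m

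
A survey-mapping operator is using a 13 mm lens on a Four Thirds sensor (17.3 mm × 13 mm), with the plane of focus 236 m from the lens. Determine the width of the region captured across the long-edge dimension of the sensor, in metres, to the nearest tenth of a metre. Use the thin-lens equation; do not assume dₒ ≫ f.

314.0 m

dₒ: 236 m = 236000 mm.
Similar triangles through the lens centre give W/dₒ = w/dᵢ; with 1/f = 1/dₒ + 1/dᵢ this gives W = w·(dₒ − f)/f.
W = 17.3 mm × (236000 − 13) / 13 = 17.3 × 18152.8462 ≈ 314044.238 mm = 314.044 m.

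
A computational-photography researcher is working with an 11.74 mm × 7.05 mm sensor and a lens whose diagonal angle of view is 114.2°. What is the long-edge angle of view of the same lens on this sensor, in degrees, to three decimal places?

105.923°

Sensor diagonal = √(11.74² + 7.05²) = √187.5301 ≈ 13.6942 mm.
From the diagonal AOV: f = 13.6942 / (2·tan(57.1°)) = 13.6942 / 3.09153 ≈ 4.4296 mm.
Long-edge AOV = 2·arctan(11.74 / (2 × 4.4296)) = 2·arctan(1.32518) ≈ 105.9227°.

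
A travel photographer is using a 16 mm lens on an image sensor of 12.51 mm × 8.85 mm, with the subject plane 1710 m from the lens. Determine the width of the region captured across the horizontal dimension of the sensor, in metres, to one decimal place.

1337.0 m

dₒ: 1710 m = 1.71e+06 mm.
Similar triangles through the lens centre give W/dₒ = w/dᵢ; with 1/f = 1/dₒ + 1/dᵢ this gives W = w·(dₒ − f)/f.
W = 12.51 mm × (1.71e+06 − 16) / 16 = 12.51 × 106874.0000 ≈ 1336993.740 mm = 1336.99 m.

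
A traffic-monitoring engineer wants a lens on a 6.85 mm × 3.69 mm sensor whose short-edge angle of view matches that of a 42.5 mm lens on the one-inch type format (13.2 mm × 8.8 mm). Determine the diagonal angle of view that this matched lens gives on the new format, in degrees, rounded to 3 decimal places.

24.629°

Equal short-edge AOV ⇒ f₂ = f₁ · 3.69/8.8 = 42.5 × 0.41932 ≈ 17.8210 mm.
Sensor diagonal = √(6.85² + 3.69²) = √60.5386 ≈ 7.7807 mm.
Diagonal AOV on the new format = 2·arctan(7.7807 / (2 × 17.8210)) = 2·arctan(0.21830) ≈ 24.6289°.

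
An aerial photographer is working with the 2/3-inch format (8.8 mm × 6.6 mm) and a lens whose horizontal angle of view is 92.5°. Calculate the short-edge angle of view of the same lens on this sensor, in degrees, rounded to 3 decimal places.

From the horizontal AOV: f = 8.8 / (2·tan(46.25°)) = 8.8 / 2.08923 ≈ 4.2121 mm.
Short-edge AOV = 2·arctan(6.6 / (2 × 4.2121)) = 2·arctan(0.78346) ≈ 76.1546°.

76.155°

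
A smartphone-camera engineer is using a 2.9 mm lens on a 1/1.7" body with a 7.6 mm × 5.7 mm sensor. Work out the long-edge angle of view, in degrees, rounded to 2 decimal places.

Angle of view α = 2·arctan(w/2f) with w = 7.6 mm and f = 2.9 mm.
w/2f = 1.31034; arctan(1.31034) ≈ 52.6507°, so α ≈ 105.3013°.

105.30°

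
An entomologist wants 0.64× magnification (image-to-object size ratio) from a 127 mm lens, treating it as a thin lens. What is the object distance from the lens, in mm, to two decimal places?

With m = dᵢ/dₒ and 1/f = 1/dₒ + 1/dᵢ, substituting dᵢ = m·dₒ gives 1/f = (1 + 1/m)/dₒ, hence dₒ = f·(1 + 1/m).
dₒ = 127 × (1 + 1/0.64) = 127 × 2.56250 ≈ 325.438 mm.

325.44 mm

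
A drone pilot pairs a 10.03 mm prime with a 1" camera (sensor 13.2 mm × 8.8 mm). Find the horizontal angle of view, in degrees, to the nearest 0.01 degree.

Angle of view α = 2·arctan(w/2f) with w = 13.2 mm and f = 10.03 mm.
w/2f = 0.65803; arctan(0.65803) ≈ 33.3460°, so α ≈ 66.6919°.

66.69°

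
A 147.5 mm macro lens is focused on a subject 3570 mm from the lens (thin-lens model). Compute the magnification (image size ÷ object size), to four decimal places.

Thin lens: 1/f = 1/dₒ + 1/dᵢ → 1/dᵢ = 1/147.5 − 1/3570 = 0.0064995 mm⁻¹, so dᵢ ≈ 153.8568 mm.
Magnification m = dᵢ/dₒ = 153.8568/3570 ≈ 0.04310.

0.0431×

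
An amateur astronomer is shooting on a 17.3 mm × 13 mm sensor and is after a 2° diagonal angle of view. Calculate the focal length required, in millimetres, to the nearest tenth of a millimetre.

619.9 mm

Sensor diagonal = √(17.3² + 13²) = √468.2900 ≈ 21.6400 mm.
From α = 2·arctan(d/2f) we get f = d / (2·tan(α/2)).
With d = 21.6400 mm and α/2 = 1°, tan(α/2) ≈ 0.01746, so f ≈ 21.6400 / 0.03491 ≈ 619.8776 mm.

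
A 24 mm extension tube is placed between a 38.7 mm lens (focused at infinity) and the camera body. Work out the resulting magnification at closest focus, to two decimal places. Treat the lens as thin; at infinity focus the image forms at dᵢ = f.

0.62×

The tube moves the image plane from f to f + e, so dᵢ = 38.7 + 24 = 62.7 mm. Focus is achieved when 1/f = 1/dₒ + 1/dᵢ, giving dₒ = 1/(1/f − 1/(f+e)).
Magnification m = dᵢ/dₒ = (f+e)·(1/f − 1/(f+e)) = e/f = 24/38.7 ≈ 0.6202.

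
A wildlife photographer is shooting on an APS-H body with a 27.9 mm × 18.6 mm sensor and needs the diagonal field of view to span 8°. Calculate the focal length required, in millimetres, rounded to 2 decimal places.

239.76 mm

Sensor diagonal = √(27.9² + 18.6²) = √1124.3700 ≈ 33.5316 mm.
From α = 2·arctan(d/2f) we get f = d / (2·tan(α/2)).
With d = 33.5316 mm and α/2 = 4°, tan(α/2) ≈ 0.06993, so f ≈ 33.5316 / 0.13985 ≈ 239.7623 mm.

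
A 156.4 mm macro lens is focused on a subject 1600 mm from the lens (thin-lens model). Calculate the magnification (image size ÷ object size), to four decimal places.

Thin lens: 1/f = 1/dₒ + 1/dᵢ → 1/dᵢ = 1/156.4 − 1/1600 = 0.0057689 mm⁻¹, so dᵢ ≈ 173.3444 mm.
Magnification m = dᵢ/dₒ = 173.3444/1600 ≈ 0.10834.

0.1083×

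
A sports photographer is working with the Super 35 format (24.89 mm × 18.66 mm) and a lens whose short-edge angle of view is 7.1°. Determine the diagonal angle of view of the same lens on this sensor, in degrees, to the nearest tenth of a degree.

11.8°

From the short-edge AOV: f = 18.66 / (2·tan(3.55°)) = 18.66 / 0.12408 ≈ 150.3902 mm.
Sensor diagonal = √(24.89² + 18.66²) = √967.7077 ≈ 31.1080 mm.
Diagonal AOV = 2·arctan(31.1080 / (2 × 150.3902)) = 2·arctan(0.10342) ≈ 11.8096°.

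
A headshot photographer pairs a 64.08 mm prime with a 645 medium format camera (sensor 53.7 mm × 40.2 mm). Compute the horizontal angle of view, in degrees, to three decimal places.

45.468°

Angle of view α = 2·arctan(w/2f) with w = 53.7 mm and f = 64.08 mm.
w/2f = 0.41901; arctan(0.41901) ≈ 22.7340°, so α ≈ 45.4681°.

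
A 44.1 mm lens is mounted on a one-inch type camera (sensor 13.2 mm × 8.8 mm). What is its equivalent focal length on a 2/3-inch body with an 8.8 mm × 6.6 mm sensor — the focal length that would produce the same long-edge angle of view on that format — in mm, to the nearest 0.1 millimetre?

Equal angle of view means equal width/f ratio, so f₂ = f₁ · (width₂/width₁) = 44.1 × 8.8/13.2.
f₂ = 44.1 × 0.66667 ≈ 29.400 mm.

29.4 mm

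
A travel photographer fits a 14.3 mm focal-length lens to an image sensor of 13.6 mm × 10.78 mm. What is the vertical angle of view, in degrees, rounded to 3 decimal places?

41.305°

Angle of view α = 2·arctan(h/2f) with h = 10.78 mm and f = 14.3 mm.
h/2f = 0.37692; arctan(0.37692) ≈ 20.6526°, so α ≈ 41.3052°.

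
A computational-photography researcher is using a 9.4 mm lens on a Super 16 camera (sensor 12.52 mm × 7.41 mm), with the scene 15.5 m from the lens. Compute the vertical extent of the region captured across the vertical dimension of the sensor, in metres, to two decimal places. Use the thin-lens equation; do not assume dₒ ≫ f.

12.21 m

dₒ: 15.5 m = 15500 mm.
Similar triangles through the lens centre give W/dₒ = h/dᵢ; with 1/f = 1/dₒ + 1/dᵢ this gives W = h·(dₒ − f)/f.
W = 7.41 mm × (15500 − 9.4) / 9.4 = 7.41 × 1647.9362 ≈ 12211.207 mm = 12.2112 m.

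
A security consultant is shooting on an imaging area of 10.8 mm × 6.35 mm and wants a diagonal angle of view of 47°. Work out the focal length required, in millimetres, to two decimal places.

Sensor diagonal = √(10.8² + 6.35²) = √156.9625 ≈ 12.5285 mm.
From α = 2·arctan(d/2f) we get f = d / (2·tan(α/2)).
With d = 12.5285 mm and α/2 = 23.5°, tan(α/2) ≈ 0.43481, so f ≈ 12.5285 / 0.86962 ≈ 14.4068 mm.

14.41 mm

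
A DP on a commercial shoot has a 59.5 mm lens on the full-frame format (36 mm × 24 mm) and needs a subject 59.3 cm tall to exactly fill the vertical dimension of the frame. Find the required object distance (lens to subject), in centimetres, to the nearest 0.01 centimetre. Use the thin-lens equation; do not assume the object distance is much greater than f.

W: 59.3 cm = 593 mm.
Magnification m = h/W = dᵢ/dₒ; combined with 1/f = 1/dₒ + 1/dᵢ this gives dₒ = f·(1 + W/h).
dₒ = 59.5 mm × (1 + 593/24) = 59.5 × 25.7083 ≈ 1529.646 mm = 152.965 cm.

152.96 cm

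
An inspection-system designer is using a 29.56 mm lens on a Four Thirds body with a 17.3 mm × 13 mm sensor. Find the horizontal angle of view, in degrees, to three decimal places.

32.622°

Angle of view α = 2·arctan(w/2f) with w = 17.3 mm and f = 29.56 mm.
w/2f = 0.29263; arctan(0.29263) ≈ 16.3108°, so α ≈ 32.6216°.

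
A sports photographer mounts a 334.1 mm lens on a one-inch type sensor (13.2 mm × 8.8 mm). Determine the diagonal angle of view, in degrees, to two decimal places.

Sensor diagonal = √(13.2² + 8.8²) = √251.6800 ≈ 15.8644 mm.
Angle of view α = 2·arctan(d/2f) with d = 15.8644 mm and f = 334.1 mm.
d/2f = 0.02374; arctan(0.02374) ≈ 1.3601°, so α ≈ 2.7201°.

2.72°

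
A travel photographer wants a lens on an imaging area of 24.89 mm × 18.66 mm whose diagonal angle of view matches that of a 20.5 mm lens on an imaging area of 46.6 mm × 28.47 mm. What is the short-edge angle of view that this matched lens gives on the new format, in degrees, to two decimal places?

Sensor diagonal = √(46.6² + 28.47²) = √2982.1009 ≈ 54.6086 mm.
Sensor diagonal = √(24.89² + 18.66²) = √967.7077 ≈ 31.1080 mm.
Equal diagonal AOV ⇒ f₂ = f₁ · 31.1080/54.6086 = 20.5 × 0.56965 ≈ 11.6779 mm.
Short-edge AOV on the new format = 2·arctan(18.66 / (2 × 11.6779)) = 2·arctan(0.79894) ≈ 77.2459°.

77.25°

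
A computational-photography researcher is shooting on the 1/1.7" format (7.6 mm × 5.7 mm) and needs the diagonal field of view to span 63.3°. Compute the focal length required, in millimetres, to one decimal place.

Sensor diagonal = √(7.6² + 5.7²) = √90.2500 ≈ 9.5000 mm.
From α = 2·arctan(d/2f) we get f = d / (2·tan(α/2)).
With d = 9.5000 mm and α/2 = 31.65°, tan(α/2) ≈ 0.61641, so f ≈ 9.5000 / 1.23282 ≈ 7.7059 mm.

7.7 mm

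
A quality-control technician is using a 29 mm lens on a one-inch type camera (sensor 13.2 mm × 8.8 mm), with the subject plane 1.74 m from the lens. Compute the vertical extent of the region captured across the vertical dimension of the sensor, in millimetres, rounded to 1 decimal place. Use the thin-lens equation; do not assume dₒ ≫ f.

dₒ: 1.74 m = 1740 mm.
Similar triangles through the lens centre give W/dₒ = h/dᵢ; with 1/f = 1/dₒ + 1/dᵢ this gives W = h·(dₒ − f)/f.
W = 8.8 mm × (1740 − 29) / 29 = 8.8 × 59.0000 ≈ 519.200 mm.

519.2 mm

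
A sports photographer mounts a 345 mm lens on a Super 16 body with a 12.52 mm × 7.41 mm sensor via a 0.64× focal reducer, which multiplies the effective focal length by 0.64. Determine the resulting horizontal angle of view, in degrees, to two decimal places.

3.25°

Effective focal length f = 345 × 0.64 = 220.8 mm.
α = 2·arctan(12.52 / (2 × 220.8)) = 2·arctan(0.02835) ≈ 3.2480°.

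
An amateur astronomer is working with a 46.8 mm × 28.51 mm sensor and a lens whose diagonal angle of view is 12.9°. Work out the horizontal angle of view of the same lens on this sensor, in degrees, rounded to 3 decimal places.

Sensor diagonal = √(46.8² + 28.51²) = √3003.0601 ≈ 54.8002 mm.
From the diagonal AOV: f = 54.8002 / (2·tan(6.45°)) = 54.8002 / 0.22610 ≈ 242.3678 mm.
Horizontal AOV = 2·arctan(46.8 / (2 × 242.3678)) = 2·arctan(0.09655) ≈ 11.0293°.

11.029°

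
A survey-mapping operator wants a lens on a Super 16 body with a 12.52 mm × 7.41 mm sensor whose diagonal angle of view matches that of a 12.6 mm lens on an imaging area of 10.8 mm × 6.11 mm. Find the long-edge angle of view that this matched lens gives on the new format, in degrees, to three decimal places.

45.929°

Sensor diagonal = √(10.8² + 6.11²) = √153.9721 ≈ 12.4085 mm.
Sensor diagonal = √(12.52² + 7.41²) = √211.6585 ≈ 14.5485 mm.
Equal diagonal AOV ⇒ f₂ = f₁ · 14.5485/12.4085 = 12.6 × 1.17246 ≈ 14.7730 mm.
Long-edge AOV on the new format = 2·arctan(12.52 / (2 × 14.7730)) = 2·arctan(0.42375) ≈ 45.9293°.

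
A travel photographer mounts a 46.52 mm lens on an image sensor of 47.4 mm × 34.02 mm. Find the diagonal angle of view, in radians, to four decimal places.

Sensor diagonal = √(47.4² + 34.02²) = √3404.1204 ≈ 58.3448 mm.
Angle of view α = 2·arctan(d/2f) with d = 58.3448 mm and f = 46.52 mm.
d/2f = 0.62709; arctan(0.62709) ≈ 0.5601 rad, so α ≈ 1.1202 rad.

1.1202 rad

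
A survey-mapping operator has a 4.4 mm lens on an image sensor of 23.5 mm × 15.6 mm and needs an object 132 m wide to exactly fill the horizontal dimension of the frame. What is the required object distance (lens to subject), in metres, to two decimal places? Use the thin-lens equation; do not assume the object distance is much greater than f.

W: 132 m = 132000 mm.
Magnification m = w/W = dᵢ/dₒ; combined with 1/f = 1/dₒ + 1/dᵢ this gives dₒ = f·(1 + W/w).
dₒ = 4.4 mm × (1 + 132000/23.5) = 4.4 × 5618.0213 ≈ 24719.294 mm = 24.7193 m.

24.72 m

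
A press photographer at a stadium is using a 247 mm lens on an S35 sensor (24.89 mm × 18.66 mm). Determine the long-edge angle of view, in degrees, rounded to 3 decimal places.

5.769°

Angle of view α = 2·arctan(w/2f) with w = 24.89 mm and f = 247 mm.
w/2f = 0.05038; arctan(0.05038) ≈ 2.8844°, so α ≈ 5.7688°.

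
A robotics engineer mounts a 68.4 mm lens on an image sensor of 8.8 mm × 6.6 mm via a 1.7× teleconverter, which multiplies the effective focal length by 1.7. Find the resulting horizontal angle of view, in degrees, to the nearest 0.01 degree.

4.33°

Effective focal length f = 68.4 × 1.7 = 116.28 mm.
α = 2·arctan(8.8 / (2 × 116.28)) = 2·arctan(0.03784) ≈ 4.3340°.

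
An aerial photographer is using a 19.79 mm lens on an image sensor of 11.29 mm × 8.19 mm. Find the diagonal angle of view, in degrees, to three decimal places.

Sensor diagonal = √(11.29² + 8.19²) = √194.5402 ≈ 13.9478 mm.
Angle of view α = 2·arctan(d/2f) with d = 13.9478 mm and f = 19.79 mm.
d/2f = 0.35239; arctan(0.35239) ≈ 19.4122°, so α ≈ 38.8243°.

38.824°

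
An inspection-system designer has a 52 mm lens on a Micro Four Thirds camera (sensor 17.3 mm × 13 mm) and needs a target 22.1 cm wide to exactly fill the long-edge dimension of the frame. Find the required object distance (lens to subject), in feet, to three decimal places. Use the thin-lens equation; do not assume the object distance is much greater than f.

2.350 ft

W: 22.1 cm = 221 mm.
Magnification m = w/W = dᵢ/dₒ; combined with 1/f = 1/dₒ + 1/dᵢ this gives dₒ = f·(1 + W/w).
dₒ = 52 mm × (1 + 221/17.3) = 52 × 13.7746 ≈ 716.277 mm = 716.277/304.8 ft = 2.34999 ft.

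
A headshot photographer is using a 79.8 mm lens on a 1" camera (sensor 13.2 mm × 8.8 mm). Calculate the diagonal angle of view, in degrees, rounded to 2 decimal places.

Sensor diagonal = √(13.2² + 8.8²) = √251.6800 ≈ 15.8644 mm.
Angle of view α = 2·arctan(d/2f) with d = 15.8644 mm and f = 79.8 mm.
d/2f = 0.09940; arctan(0.09940) ≈ 5.6766°, so α ≈ 11.3532°.

11.35°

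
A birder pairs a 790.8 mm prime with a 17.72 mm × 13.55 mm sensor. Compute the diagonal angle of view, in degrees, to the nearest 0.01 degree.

Sensor diagonal = √(17.72² + 13.55²) = √497.6009 ≈ 22.3070 mm.
Angle of view α = 2·arctan(d/2f) with d = 22.3070 mm and f = 790.8 mm.
d/2f = 0.01410; arctan(0.01410) ≈ 0.8080°, so α ≈ 1.6161°.

1.62°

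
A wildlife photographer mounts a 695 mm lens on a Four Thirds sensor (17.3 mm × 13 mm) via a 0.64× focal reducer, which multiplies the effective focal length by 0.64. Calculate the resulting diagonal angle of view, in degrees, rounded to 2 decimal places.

2.79°

Effective focal length f = 695 × 0.64 = 444.8 mm.
Sensor diagonal = √(17.3² + 13²) = √468.2900 ≈ 21.6400 mm.
α = 2·arctan(21.640 / (2 × 444.8)) = 2·arctan(0.02433) ≈ 2.7870°.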